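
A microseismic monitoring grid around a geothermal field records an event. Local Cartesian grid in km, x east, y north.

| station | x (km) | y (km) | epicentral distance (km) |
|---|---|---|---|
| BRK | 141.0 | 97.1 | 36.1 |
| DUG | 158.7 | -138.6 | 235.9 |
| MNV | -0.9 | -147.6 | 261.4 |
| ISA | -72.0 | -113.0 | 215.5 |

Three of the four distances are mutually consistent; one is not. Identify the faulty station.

Solve using three stations at a time. Using BRK, DUG, MNV (subtract circle equations pairwise → linear system) gives (x, y) ≈ (105.4, 91.2).
Distances from that point to each station vs reported:
  BRK: calculated 36.1 vs reported 36.1 → residual 0.0 km
  DUG: calculated 235.9 vs reported 235.9 → residual 0.0 km
  MNV: calculated 261.4 vs reported 261.4 → residual 0.0 km
  ISA: calculated 270.5 vs reported 215.5 → residual 55.0 km
BRK, DUG, MNV are mutually consistent (residuals ≈ 0); ISA is off by 55.0 km.

ISA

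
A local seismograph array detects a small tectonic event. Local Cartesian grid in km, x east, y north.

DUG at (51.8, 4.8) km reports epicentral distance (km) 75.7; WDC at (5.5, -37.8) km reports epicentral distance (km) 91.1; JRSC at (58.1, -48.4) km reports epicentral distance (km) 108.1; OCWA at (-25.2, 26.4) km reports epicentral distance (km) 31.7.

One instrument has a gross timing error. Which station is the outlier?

Solve using three stations at a time. Using DUG, WDC, OCWA (subtract circle equations pairwise → linear system) gives (x, y) ≈ (-7.0, 52.4).
Distances from that point to each station vs reported:
  DUG: calculated 75.7 vs reported 75.7 → residual 0.0 km
  WDC: calculated 91.1 vs reported 91.1 → residual 0.0 km
  JRSC: calculated 120.1 vs reported 108.1 → residual 12.0 km
  OCWA: calculated 31.7 vs reported 31.7 → residual 0.0 km
DUG, WDC, OCWA are mutually consistent (residuals ≈ 0); JRSC is off by 12.0 km.

JRSC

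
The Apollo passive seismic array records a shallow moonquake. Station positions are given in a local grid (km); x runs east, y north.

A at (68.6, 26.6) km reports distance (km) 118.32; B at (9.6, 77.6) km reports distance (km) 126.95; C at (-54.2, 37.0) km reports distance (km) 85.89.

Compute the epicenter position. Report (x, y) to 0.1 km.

Circle about each station: (x − 68.6)² + (y − 26.6)² = 118.32²; (x − 9.6)² + (y − 77.6)² = 126.95²; (x + 54.2)² + (y − 37.0)² = 85.89².
Subtracting the A equation from the B and C equations removes the quadratic terms:
-118.0 x + 102.0 y = -1416.28
-245.6 x + 20.8 y = 5515.65
Solving the 2×2 system: x ≈ -26.2, y ≈ -44.2 km.

-26.2 km east, -44.2 km north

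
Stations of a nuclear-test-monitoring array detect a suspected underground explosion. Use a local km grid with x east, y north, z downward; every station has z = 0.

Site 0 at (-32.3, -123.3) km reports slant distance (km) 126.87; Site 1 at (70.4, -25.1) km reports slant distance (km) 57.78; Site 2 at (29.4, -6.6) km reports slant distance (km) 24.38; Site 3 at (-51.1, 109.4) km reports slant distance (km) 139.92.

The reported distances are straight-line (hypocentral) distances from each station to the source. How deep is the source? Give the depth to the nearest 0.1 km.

z ≈ 22.0 km

Each station gives a sphere (x−x_i)² + (y−y_i)² + z² = d_i² (stations at z=0).
Subtracting the Site 0 sphere from Site 1 and Site 2: z² cancels, leaving linear equations in x and y:
205.4 x + 196.4 y = 2097.46
123.4 x + 233.4 y = 163.35
Solving: x ≈ 19.299, y ≈ -9.503 km (keep extra digits for the depth step; rounded: 19.3, -9.5).
Then from the Site 0 sphere: z² = 126.87² − (x + 32.3)² − (y + 123.3)² with x = 19.299, y = -9.503, so z ≈ 21.995 ≈ 22.0 km.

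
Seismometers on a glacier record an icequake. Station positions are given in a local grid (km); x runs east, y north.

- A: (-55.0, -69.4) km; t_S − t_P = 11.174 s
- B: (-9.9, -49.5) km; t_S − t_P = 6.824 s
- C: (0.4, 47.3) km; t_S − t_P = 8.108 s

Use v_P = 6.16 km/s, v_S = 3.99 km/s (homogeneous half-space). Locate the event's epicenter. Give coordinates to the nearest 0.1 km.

61.9 km east, -20.9 km north

Distance from S−P lag: d = Δt · v_P v_S / (v_P − v_S) = Δt · (6.16·3.99)/(6.16−3.99) ≈ 11.3265·Δt.
So d_A = 126.56, d_B = 77.29, d_C = 91.83 km.
Circle about each station: (x + 55.0)² + (y + 69.4)² = 126.56²; (x + 9.9)² + (y + 49.5)² = 77.29²; (x − 0.4)² + (y − 47.3)² = 91.83².
Subtracting the A equation from the B and C equations removes the quadratic terms:
90.2 x + 39.8 y = 4750.59
110.8 x + 233.4 y = 1980.77
Solving the 2×2 system: x ≈ 61.9, y ≈ -20.9 km.
Check against A (with the unrounded x, y): √((x + 55.0)²+(y + 69.4)²) = 126.55 ≈ 126.56 km. ✓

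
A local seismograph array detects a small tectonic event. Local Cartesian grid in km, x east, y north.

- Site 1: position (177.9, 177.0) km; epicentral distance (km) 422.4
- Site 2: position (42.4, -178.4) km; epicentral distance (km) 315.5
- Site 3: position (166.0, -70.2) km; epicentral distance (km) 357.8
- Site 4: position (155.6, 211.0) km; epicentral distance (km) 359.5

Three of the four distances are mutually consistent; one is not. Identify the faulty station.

Solve using three stations at a time. Using Site 2, Site 3, Site 4 (subtract circle equations pairwise → linear system) gives (x, y) ≈ (-168.9, 56.0).
Distances from that point to each station vs reported:
  Site 1: calculated 367.3 vs reported 422.4 → residual 55.1 km
  Site 2: calculated 315.6 vs reported 315.5 → residual 0.1 km
  Site 3: calculated 357.9 vs reported 357.8 → residual 0.1 km
  Site 4: calculated 359.6 vs reported 359.5 → residual 0.1 km
Site 2, Site 3, Site 4 are mutually consistent (residuals ≈ 0); Site 1 is off by 55.1 km.

Site 1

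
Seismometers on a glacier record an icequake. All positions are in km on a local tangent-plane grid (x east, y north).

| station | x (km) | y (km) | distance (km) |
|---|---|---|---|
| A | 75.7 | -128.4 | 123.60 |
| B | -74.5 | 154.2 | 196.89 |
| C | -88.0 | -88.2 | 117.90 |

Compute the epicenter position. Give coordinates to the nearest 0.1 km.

(10.5, -23.4)

Circle about each station: (x − 75.7)² + (y + 128.4)² = 123.60²; (x + 74.5)² + (y − 154.2)² = 196.89²; (x + 88.0)² + (y + 88.2)² = 117.90².
Subtracting the A equation from the B and C equations removes the quadratic terms:
-300.4 x + 565.2 y = -16377.87
-327.4 x + 80.4 y = -5317.26
Solving the 2×2 system: x ≈ 10.5, y ≈ -23.4 km.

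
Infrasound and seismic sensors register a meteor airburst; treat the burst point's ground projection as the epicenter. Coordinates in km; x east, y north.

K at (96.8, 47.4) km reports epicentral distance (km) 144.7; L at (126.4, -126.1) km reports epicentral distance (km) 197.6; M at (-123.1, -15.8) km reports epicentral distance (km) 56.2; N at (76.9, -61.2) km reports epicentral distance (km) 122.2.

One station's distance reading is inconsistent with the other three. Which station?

M

Solve using three stations at a time. Using K, L, N (subtract circle equations pairwise → linear system) gives (x, y) ≈ (-35.1, -12.2).
Distances from that point to each station vs reported:
  K: calculated 144.8 vs reported 144.7 → residual 0.1 km
  L: calculated 197.6 vs reported 197.6 → residual 0.0 km
  M: calculated 88.1 vs reported 56.2 → residual 31.9 km
  N: calculated 122.3 vs reported 122.2 → residual 0.1 km
K, L, N are mutually consistent (residuals ≈ 0); M is off by 31.9 km.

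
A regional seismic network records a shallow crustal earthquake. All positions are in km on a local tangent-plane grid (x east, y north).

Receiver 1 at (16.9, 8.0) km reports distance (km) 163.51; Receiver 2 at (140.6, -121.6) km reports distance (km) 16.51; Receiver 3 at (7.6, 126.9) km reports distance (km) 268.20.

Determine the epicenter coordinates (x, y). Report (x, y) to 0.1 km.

(126.1, -113.7)

Circle about each station: (x − 16.9)² + (y − 8.0)² = 163.51²; (x − 140.6)² + (y + 121.6)² = 16.51²; (x − 7.6)² + (y − 126.9)² = 268.20².
Subtracting pairs of circle equations eliminates x²+y² and gives linear equations (the radical axes):
247.4 x − 259.2 y = 60668.25
-18.6 x + 237.8 y = -29383.96
Solving the 2×2 system: x ≈ 126.1, y ≈ -113.7 km.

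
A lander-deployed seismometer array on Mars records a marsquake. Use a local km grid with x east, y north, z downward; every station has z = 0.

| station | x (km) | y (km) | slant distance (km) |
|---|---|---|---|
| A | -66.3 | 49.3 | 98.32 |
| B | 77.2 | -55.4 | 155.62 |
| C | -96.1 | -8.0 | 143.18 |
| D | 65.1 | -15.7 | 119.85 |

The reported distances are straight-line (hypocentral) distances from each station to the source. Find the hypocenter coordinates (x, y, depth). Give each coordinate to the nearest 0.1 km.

(7.4, 69.1, 62.0)

Each station gives a sphere (x−x_i)² + (y−y_i)² + z² = d_i² (stations at z=0).
Subtracting the A sphere from B and C: z² cancels, leaving linear equations in x and y:
287.0 x − 209.4 y = -12347.94
-59.6 x − 114.6 y = -8360.66
Solving: x ≈ 7.398, y ≈ 69.108 km (keep extra digits for the depth step; rounded: 7.4, 69.1).
Then from the A sphere: z² = 98.32² − (x + 66.3)² − (y − 49.3)² with x = 7.398, y = 69.108, so z ≈ 61.993 ≈ 62.0 km.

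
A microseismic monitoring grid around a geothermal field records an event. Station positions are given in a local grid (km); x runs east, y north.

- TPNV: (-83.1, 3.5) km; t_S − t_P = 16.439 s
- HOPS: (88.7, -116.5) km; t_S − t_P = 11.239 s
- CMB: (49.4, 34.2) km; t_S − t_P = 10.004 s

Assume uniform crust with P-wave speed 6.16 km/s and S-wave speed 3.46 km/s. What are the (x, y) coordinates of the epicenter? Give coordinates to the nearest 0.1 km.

(37.7, -43.9)

Distance from S−P lag: d = Δt · v_P v_S / (v_P − v_S) = Δt · (6.16·3.46)/(6.16−3.46) ≈ 7.8939·Δt.
So d_TPNV = 129.77, d_HOPS = 88.72, d_CMB = 78.97 km.
Circle about each station: (x + 83.1)² + (y − 3.5)² = 129.77²; (x − 88.7)² + (y + 116.5)² = 88.72²; (x − 49.4)² + (y − 34.2)² = 78.97².
Subtracting pairs of circle equations eliminates x²+y² and gives linear equations (the radical axes):
343.6 x − 240.0 y = 23491.09
265.0 x + 61.4 y = 7296.13
Solving the 2×2 system: x ≈ 37.7, y ≈ -43.9 km.
Check against TPNV (with the unrounded x, y): √((x + 83.1)²+(y − 3.5)²) = 129.77 ≈ 129.77 km. ✓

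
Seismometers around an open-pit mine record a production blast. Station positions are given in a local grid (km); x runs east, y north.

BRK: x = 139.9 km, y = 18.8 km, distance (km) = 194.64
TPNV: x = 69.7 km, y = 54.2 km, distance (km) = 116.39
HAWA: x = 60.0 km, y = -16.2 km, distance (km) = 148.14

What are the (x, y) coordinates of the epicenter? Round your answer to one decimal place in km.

Circle about each station: (x − 139.9)² + (y − 18.8)² = 194.64²; (x − 69.7)² + (y − 54.2)² = 116.39²; (x − 60.0)² + (y + 16.2)² = 148.14².
Subtracting pairs of circle equations eliminates x²+y² and gives linear equations (the radical axes):
-140.4 x + 70.8 y = 12208.38
-159.8 x − 70.0 y = -123.74
Solving the 2×2 system: x ≈ -40.0, y ≈ 93.1 km.
Check against BRK (with the unrounded x, y): √((x − 139.9)²+(y − 18.8)²) = 194.65 ≈ 194.64 km. ✓

(-40.0, 93.1)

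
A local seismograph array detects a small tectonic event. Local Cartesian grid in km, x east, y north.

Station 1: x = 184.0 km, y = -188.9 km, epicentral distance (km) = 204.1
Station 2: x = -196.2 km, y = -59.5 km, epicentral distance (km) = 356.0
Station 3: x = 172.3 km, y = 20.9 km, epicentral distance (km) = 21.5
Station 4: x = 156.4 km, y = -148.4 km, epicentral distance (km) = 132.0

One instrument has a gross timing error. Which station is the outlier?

Solve using three stations at a time. Using Station 1, Station 2, Station 3 (subtract circle equations pairwise → linear system) gives (x, y) ≈ (152.4, 12.7).
Distances from that point to each station vs reported:
  Station 1: calculated 204.1 vs reported 204.1 → residual 0.0 km
  Station 2: calculated 356.0 vs reported 356.0 → residual 0.0 km
  Station 3: calculated 21.5 vs reported 21.5 → residual 0.0 km
  Station 4: calculated 161.2 vs reported 132.0 → residual 29.2 km
Station 1, Station 2, Station 3 are mutually consistent (residuals ≈ 0); Station 4 is off by 29.2 km.

Station 4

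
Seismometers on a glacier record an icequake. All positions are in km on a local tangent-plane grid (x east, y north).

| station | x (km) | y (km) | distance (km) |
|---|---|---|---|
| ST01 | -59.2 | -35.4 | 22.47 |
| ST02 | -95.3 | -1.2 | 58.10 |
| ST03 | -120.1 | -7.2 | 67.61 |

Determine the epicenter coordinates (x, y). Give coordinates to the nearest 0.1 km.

x ≈ -71.5 km, y ≈ -54.2 km

Circle about each station: (x + 59.2)² + (y + 35.4)² = 22.47²; (x + 95.3)² + (y + 1.2)² = 58.10²; (x + 120.1)² + (y + 7.2)² = 67.61².
Subtracting the ST01 equation from the ST02 and ST03 equations removes the quadratic terms:
-72.2 x + 68.4 y = 1455.02
-121.8 x + 56.4 y = 5651.84
Solving the 2×2 system: x ≈ -71.5, y ≈ -54.2 km.
Check against ST01 (with the unrounded x, y): √((x + 59.2)²+(y + 35.4)²) = 22.47 ≈ 22.47 km. ✓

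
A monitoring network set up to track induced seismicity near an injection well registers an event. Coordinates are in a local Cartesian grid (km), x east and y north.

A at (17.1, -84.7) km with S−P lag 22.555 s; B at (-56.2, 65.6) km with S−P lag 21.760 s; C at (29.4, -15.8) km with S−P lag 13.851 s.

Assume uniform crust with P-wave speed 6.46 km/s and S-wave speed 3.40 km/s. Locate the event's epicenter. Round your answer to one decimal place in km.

(99.6, 54.6)

Distance from S−P lag: d = Δt · v_P v_S / (v_P − v_S) = Δt · (6.46·3.40)/(6.46−3.40) ≈ 7.1778·Δt.
So d_A = 161.89, d_B = 156.19, d_C = 99.42 km.
Circle about each station: (x − 17.1)² + (y + 84.7)² = 161.89²; (x + 56.2)² + (y − 65.6)² = 156.19²; (x − 29.4)² + (y + 15.8)² = 99.42².
Subtracting the A equation from the B and C equations removes the quadratic terms:
-146.6 x + 300.6 y = 1808.36
24.6 x + 137.8 y = 9971.54
Solving the 2×2 system: x ≈ 99.6, y ≈ 54.6 km.
Check against A (with the unrounded x, y): √((x − 17.1)²+(y + 84.7)²) = 161.88 ≈ 161.89 km. ✓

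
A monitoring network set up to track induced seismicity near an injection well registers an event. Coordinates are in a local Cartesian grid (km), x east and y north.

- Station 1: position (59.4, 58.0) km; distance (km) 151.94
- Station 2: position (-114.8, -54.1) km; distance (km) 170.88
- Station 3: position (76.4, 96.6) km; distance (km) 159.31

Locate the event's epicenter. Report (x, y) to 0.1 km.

x ≈ -82.0 km, y ≈ 113.6 km

Circle about each station: (x − 59.4)² + (y − 58.0)² = 151.94²; (x + 114.8)² + (y + 54.1)² = 170.88²; (x − 76.4)² + (y − 96.6)² = 159.31².
Subtracting the Station 1 equation from the Station 2 and Station 3 equations removes the quadratic terms:
-348.4 x − 224.2 y = 3099.28
34.0 x + 77.2 y = 5982.25
Solving the 2×2 system: x ≈ -82.0, y ≈ 113.6 km.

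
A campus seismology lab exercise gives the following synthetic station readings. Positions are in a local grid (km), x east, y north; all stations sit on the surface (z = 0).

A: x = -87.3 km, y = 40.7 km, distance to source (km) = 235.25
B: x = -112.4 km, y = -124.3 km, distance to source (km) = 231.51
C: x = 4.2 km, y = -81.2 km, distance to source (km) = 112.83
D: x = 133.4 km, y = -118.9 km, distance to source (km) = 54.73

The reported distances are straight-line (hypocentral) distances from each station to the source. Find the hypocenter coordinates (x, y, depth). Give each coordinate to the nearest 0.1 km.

(112.5, -79.4, 31.6)

Each station gives a sphere (x−x_i)² + (y−y_i)² + z² = d_i² (stations at z=0).
Subtracting the A sphere from B and C: z² cancels, leaving linear equations in x and y:
-50.2 x − 330.0 y = 20552.15
183.0 x − 243.8 y = 39945.25
Solving: x ≈ 112.508, y ≈ -79.394 km (keep extra digits for the depth step; rounded: 112.5, -79.4).
Then from the A sphere: z² = 235.25² − (x + 87.3)² − (y − 40.7)² with x = 112.508, y = -79.394, so z ≈ 31.571 ≈ 31.6 km.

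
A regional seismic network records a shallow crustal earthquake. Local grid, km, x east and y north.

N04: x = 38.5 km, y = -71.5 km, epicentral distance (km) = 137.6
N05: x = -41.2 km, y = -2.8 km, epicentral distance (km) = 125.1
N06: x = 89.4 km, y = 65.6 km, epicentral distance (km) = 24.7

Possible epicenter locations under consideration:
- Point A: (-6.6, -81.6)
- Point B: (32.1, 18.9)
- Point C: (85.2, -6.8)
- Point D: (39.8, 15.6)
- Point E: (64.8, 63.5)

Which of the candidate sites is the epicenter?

For each candidate, compare |candidate − station| to the reported distance:
Point A: residuals N04 91.4, N05 39.0, N06 151.0 → max 151.0 km
Point B: residuals N04 47.0, N05 48.7, N06 49.2 → max 49.2 km
Point C: residuals N04 57.8, N05 1.4, N06 47.8 → max 57.8 km
Point D: residuals N04 50.5, N05 42.0, N06 45.7 → max 50.5 km
Point E: residuals N04 0.1, N05 0.1, N06 0.0 → max 0.1 km
Only Point E has all residuals ≈ 0.

Point E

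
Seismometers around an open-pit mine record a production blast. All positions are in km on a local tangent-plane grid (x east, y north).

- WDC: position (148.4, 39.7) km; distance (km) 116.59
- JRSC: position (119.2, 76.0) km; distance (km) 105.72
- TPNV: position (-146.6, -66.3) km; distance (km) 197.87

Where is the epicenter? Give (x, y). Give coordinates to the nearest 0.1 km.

35.2 km east, 11.8 km north

Circle about each station: (x − 148.4)² + (y − 39.7)² = 116.59²; (x − 119.2)² + (y − 76.0)² = 105.72²; (x + 146.6)² + (y + 66.3)² = 197.87².
Subtracting pairs of circle equations eliminates x²+y² and gives linear equations (the radical axes):
-58.4 x + 72.6 y = -1197.50
-590.0 x − 212.0 y = -23270.71
Solving the 2×2 system: x ≈ 35.2, y ≈ 11.8 km.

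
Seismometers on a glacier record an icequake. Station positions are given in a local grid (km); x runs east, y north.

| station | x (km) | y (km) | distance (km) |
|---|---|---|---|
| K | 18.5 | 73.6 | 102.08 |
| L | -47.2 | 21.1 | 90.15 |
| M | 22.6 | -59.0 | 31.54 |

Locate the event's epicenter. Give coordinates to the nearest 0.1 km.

Circle about each station: (x − 18.5)² + (y − 73.6)² = 102.08²; (x + 47.2)² + (y − 21.1)² = 90.15²; (x − 22.6)² + (y + 59.0)² = 31.54².
Subtracting the K equation from the L and M equations removes the quadratic terms:
-131.4 x − 105.0 y = -792.86
8.2 x − 265.2 y = 7658.10
Solving the 2×2 system: x ≈ 28.4, y ≈ -28.0 km.
Check against K (with the unrounded x, y): √((x − 18.5)²+(y − 73.6)²) = 102.08 ≈ 102.08 km. ✓

x ≈ 28.4 km, y ≈ -28.0 km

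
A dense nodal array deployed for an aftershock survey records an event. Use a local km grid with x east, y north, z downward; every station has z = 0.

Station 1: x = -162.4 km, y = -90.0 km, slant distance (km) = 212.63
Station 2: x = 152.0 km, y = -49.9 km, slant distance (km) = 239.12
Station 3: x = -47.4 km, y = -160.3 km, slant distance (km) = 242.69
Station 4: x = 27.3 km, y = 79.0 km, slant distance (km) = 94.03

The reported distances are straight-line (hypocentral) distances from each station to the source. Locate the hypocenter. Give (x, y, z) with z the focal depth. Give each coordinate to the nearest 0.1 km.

Each station gives a sphere (x−x_i)² + (y−y_i)² + z² = d_i² (stations at z=0).
Subtracting the Station 1 sphere from Station 2 and Station 3: z² cancels, leaving linear equations in x and y:
628.8 x + 80.2 y = -20846.61
230.0 x − 140.6 y = -20217.83
Solving: x ≈ -42.604, y ≈ 74.103 km (keep extra digits for the depth step; rounded: -42.6, 74.1).
Then from the Station 1 sphere: z² = 212.63² − (x + 162.4)² − (y + 90.0)² with x = -42.604, y = 74.103, so z ≈ 62.695 ≈ 62.7 km.
Check against Station 4 (with the unrounded solution): distance 94.03 ≈ 94.03 km. ✓

x ≈ -42.6 km, y ≈ 74.1 km, depth ≈ 62.7 km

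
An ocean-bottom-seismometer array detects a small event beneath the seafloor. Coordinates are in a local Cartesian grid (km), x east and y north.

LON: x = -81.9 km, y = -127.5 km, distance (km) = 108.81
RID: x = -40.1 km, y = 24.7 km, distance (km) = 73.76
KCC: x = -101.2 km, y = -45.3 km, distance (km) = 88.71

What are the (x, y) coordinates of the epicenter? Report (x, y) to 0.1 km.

(-12.5, -43.7)

Circle about each station: (x + 81.9)² + (y + 127.5)² = 108.81²; (x + 40.1)² + (y − 24.7)² = 73.76²; (x + 101.2)² + (y + 45.3)² = 88.71².
Subtracting the LON equation from the RID and KCC equations removes the quadratic terms:
83.6 x + 304.4 y = -14346.68
-38.6 x + 164.4 y = -6700.18
Solving the 2×2 system: x ≈ -12.5, y ≈ -43.7 km.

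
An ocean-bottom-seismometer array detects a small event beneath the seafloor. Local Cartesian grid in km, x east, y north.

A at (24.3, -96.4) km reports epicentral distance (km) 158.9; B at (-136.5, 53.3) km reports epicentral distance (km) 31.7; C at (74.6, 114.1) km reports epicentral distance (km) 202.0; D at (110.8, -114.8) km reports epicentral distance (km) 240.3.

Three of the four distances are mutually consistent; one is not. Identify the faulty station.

B

Solve using three stations at a time. Using A, C, D (subtract circle equations pairwise → linear system) gives (x, y) ≈ (-96.4, 6.8).
Distances from that point to each station vs reported:
  A: calculated 158.8 vs reported 158.9 → residual 0.1 km
  B: calculated 61.5 vs reported 31.7 → residual 29.8 km
  C: calculated 201.9 vs reported 202.0 → residual 0.1 km
  D: calculated 240.2 vs reported 240.3 → residual 0.1 km
A, C, D are mutually consistent (residuals ≈ 0); B is off by 29.8 km.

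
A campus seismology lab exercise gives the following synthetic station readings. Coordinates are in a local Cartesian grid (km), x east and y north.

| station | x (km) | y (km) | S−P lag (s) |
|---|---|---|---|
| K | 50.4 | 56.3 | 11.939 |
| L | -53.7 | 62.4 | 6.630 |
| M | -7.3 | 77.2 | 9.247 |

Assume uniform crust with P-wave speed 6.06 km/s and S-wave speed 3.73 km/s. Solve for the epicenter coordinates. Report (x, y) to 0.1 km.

Distance from S−P lag: d = Δt · v_P v_S / (v_P − v_S) = Δt · (6.06·3.73)/(6.06−3.73) ≈ 9.7012·Δt.
So d_K = 115.82, d_L = 64.32, d_M = 89.71 km.
Circle about each station: (x − 50.4)² + (y − 56.3)² = 115.82²; (x + 53.7)² + (y − 62.4)² = 64.32²; (x + 7.3)² + (y − 77.2)² = 89.71².
Subtracting the K equation from the L and M equations removes the quadratic terms:
-208.2 x + 12.2 y = 10344.81
-115.4 x + 41.8 y = 5669.67
Solving the 2×2 system: x ≈ -49.8, y ≈ -1.8 km.

(-49.8, -1.8)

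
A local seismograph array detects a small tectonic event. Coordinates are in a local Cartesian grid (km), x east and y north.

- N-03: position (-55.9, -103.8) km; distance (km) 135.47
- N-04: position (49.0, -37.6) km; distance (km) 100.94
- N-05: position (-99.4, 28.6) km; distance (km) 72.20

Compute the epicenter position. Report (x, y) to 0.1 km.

Circle about each station: (x + 55.9)² + (y + 103.8)² = 135.47²; (x − 49.0)² + (y + 37.6)² = 100.94²; (x + 99.4)² + (y − 28.6)² = 72.20².
Subtracting the N-03 equation from the N-04 and N-05 equations removes the quadratic terms:
209.8 x + 132.4 y = -1921.25
-87.0 x + 264.8 y = 9938.35
Solving the 2×2 system: x ≈ -27.2, y ≈ 28.6 km.
Check against N-03 (with the unrounded x, y): √((x + 55.9)²+(y + 103.8)²) = 135.47 ≈ 135.47 km. ✓

(-27.2, 28.6)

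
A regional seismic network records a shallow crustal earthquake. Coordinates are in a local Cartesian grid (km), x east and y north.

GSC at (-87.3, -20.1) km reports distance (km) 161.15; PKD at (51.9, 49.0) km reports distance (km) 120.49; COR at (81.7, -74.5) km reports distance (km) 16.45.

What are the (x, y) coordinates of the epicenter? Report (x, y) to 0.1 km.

x ≈ 65.7 km, y ≈ -70.7 km

Circle about each station: (x + 87.3)² + (y + 20.1)² = 161.15²; (x − 51.9)² + (y − 49.0)² = 120.49²; (x − 81.7)² + (y + 74.5)² = 16.45².
Subtracting pairs of circle equations eliminates x²+y² and gives linear equations (the radical axes):
278.4 x + 138.2 y = 8520.79
338.0 x − 108.8 y = 29898.56
Solving the 2×2 system: x ≈ 65.7, y ≈ -70.7 km.
Check against GSC (with the unrounded x, y): √((x + 87.3)²+(y + 20.1)²) = 161.15 ≈ 161.15 km. ✓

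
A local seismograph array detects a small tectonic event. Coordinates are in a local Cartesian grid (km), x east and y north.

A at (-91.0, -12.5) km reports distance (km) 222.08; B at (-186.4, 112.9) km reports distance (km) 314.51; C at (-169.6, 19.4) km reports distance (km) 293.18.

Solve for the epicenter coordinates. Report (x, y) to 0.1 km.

Circle about each station: (x + 91.0)² + (y + 12.5)² = 222.08²; (x + 186.4)² + (y − 112.9)² = 314.51²; (x + 169.6)² + (y − 19.4)² = 293.18².
Subtracting the A equation from the B and C equations removes the quadratic terms:
-190.8 x + 250.8 y = -10542.89
-157.2 x + 63.8 y = -15931.72
Solving the 2×2 system: x ≈ 121.9, y ≈ 50.7 km.

121.9 km east, 50.7 km north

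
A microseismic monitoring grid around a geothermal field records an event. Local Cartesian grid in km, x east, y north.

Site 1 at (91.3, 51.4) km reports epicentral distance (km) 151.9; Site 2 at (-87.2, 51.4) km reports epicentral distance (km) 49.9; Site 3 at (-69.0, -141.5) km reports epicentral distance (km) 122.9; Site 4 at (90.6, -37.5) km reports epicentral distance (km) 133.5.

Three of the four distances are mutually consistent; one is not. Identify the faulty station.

Site 2

Solve using three stations at a time. Using Site 1, Site 3, Site 4 (subtract circle equations pairwise → linear system) gives (x, y) ≈ (-42.0, -21.5).
Distances from that point to each station vs reported:
  Site 1: calculated 152.0 vs reported 151.9 → residual 0.1 km
  Site 2: calculated 85.8 vs reported 49.9 → residual 35.9 km
  Site 3: calculated 123.0 vs reported 122.9 → residual 0.1 km
  Site 4: calculated 133.6 vs reported 133.5 → residual 0.1 km
Site 1, Site 3, Site 4 are mutually consistent (residuals ≈ 0); Site 2 is off by 35.9 km.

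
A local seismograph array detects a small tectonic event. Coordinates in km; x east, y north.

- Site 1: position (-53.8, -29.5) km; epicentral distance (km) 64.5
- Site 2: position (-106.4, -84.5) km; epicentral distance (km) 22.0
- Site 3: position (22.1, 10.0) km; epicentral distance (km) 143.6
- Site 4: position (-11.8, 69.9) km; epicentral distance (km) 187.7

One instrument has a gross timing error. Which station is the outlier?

Site 4

Solve using three stations at a time. Using Site 1, Site 2, Site 3 (subtract circle equations pairwise → linear system) gives (x, y) ≈ (-84.5, -86.2).
Distances from that point to each station vs reported:
  Site 1: calculated 64.5 vs reported 64.5 → residual 0.0 km
  Site 2: calculated 22.0 vs reported 22.0 → residual 0.0 km
  Site 3: calculated 143.6 vs reported 143.6 → residual 0.0 km
  Site 4: calculated 172.2 vs reported 187.7 → residual 15.5 km
Site 1, Site 2, Site 3 are mutually consistent (residuals ≈ 0); Site 4 is off by 15.5 km.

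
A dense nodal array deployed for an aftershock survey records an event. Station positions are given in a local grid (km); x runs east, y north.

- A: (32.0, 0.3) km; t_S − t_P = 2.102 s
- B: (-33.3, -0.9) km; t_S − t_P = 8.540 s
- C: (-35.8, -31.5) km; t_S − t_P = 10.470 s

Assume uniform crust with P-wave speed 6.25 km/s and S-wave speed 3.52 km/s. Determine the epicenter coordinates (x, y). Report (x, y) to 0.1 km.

(33.1, 17.2)

Distance from S−P lag: d = Δt · v_P v_S / (v_P − v_S) = Δt · (6.25·3.52)/(6.25−3.52) ≈ 8.0586·Δt.
So d_A = 16.94, d_B = 68.82, d_C = 84.37 km.
Circle about each station: (x − 32.0)² + (y − 0.3)² = 16.94²; (x + 33.3)² + (y + 0.9)² = 68.82²; (x + 35.8)² + (y + 31.5)² = 84.37².
Subtracting pairs of circle equations eliminates x²+y² and gives linear equations (the radical axes):
-130.6 x − 2.4 y = -4363.62
-135.6 x − 63.6 y = -5581.53
Solving the 2×2 system: x ≈ 33.1, y ≈ 17.2 km.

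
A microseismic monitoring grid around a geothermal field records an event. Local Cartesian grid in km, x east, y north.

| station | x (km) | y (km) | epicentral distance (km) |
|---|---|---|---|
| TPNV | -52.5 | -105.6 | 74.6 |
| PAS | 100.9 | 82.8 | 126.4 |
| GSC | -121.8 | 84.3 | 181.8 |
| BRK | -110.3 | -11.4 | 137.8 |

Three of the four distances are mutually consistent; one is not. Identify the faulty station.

Solve using three stations at a time. Using PAS, GSC, BRK (subtract circle equations pairwise → linear system) gives (x, y) ≈ (27.2, -19.8).
Distances from that point to each station vs reported:
  TPNV: calculated 117.1 vs reported 74.6 → residual 42.5 km
  PAS: calculated 126.3 vs reported 126.4 → residual 0.1 km
  GSC: calculated 181.8 vs reported 181.8 → residual 0.0 km
  BRK: calculated 137.7 vs reported 137.8 → residual 0.1 km
PAS, GSC, BRK are mutually consistent (residuals ≈ 0); TPNV is off by 42.5 km.

TPNV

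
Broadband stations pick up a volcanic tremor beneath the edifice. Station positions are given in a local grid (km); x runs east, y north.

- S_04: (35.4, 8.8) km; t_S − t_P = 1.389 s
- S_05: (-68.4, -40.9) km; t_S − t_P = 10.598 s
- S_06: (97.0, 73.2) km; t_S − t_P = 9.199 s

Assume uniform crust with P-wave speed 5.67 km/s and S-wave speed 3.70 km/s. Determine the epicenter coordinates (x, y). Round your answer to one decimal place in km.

Distance from S−P lag: d = Δt · v_P v_S / (v_P − v_S) = Δt · (5.67·3.70)/(5.67−3.70) ≈ 10.6492·Δt.
So d_S_04 = 14.79, d_S_05 = 112.86, d_S_06 = 97.96 km.
Circle about each station: (x − 35.4)² + (y − 8.8)² = 14.79²; (x + 68.4)² + (y + 40.9)² = 112.86²; (x − 97.0)² + (y − 73.2)² = 97.96².
Subtracting the S_04 equation from the S_05 and S_06 equations removes the quadratic terms:
-207.6 x − 99.4 y = -7497.87
123.2 x + 128.8 y = 4059.22
Solving the 2×2 system: x ≈ 38.8, y ≈ -5.6 km.
Check against S_04 (with the unrounded x, y): √((x − 35.4)²+(y − 8.8)²) = 14.79 ≈ 14.79 km. ✓

(38.8, -5.6)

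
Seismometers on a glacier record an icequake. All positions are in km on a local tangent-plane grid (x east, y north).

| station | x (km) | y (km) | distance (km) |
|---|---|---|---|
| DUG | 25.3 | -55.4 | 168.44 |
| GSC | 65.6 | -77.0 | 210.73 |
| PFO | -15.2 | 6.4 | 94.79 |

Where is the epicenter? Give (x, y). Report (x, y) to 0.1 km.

Circle about each station: (x − 25.3)² + (y + 55.4)² = 168.44²; (x − 65.6)² + (y + 77.0)² = 210.73²; (x + 15.2)² + (y − 6.4)² = 94.79².
Subtracting the DUG equation from the GSC and PFO equations removes the quadratic terms:
80.6 x − 43.2 y = -9511.99
-81.0 x + 123.6 y = 15949.64
Solving the 2×2 system: x ≈ -75.3, y ≈ 79.7 km.
Check against DUG (with the unrounded x, y): √((x − 25.3)²+(y + 55.4)²) = 168.44 ≈ 168.44 km. ✓

-75.3 km east, 79.7 km north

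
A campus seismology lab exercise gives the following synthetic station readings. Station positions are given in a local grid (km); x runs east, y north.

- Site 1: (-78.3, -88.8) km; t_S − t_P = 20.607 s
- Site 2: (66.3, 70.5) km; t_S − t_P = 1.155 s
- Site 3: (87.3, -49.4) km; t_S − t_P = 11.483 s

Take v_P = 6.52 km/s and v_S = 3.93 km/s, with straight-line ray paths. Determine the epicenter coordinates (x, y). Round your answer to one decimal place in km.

60.1 km east, 60.9 km north

Distance from S−P lag: d = Δt · v_P v_S / (v_P − v_S) = Δt · (6.52·3.93)/(6.52−3.93) ≈ 9.8933·Δt.
So d_Site 1 = 203.87, d_Site 2 = 11.43, d_Site 3 = 113.60 km.
Circle about each station: (x + 78.3)² + (y + 88.8)² = 203.87²; (x − 66.3)² + (y − 70.5)² = 11.43²; (x − 87.3)² + (y + 49.4)² = 113.60².
Subtracting pairs of circle equations eliminates x²+y² and gives linear equations (the radical axes):
289.2 x + 318.6 y = 36781.94
331.2 x + 78.8 y = 24703.34
Solving the 2×2 system: x ≈ 60.1, y ≈ 60.9 km.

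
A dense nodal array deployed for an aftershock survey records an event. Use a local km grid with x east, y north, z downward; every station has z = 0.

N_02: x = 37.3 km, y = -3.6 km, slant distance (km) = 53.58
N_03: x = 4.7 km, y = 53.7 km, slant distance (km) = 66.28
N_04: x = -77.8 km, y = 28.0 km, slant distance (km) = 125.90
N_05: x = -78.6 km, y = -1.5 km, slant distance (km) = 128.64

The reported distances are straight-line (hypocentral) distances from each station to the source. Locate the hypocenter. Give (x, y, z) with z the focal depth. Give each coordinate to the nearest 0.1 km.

(38.8, 21.9, 47.1)

Each station gives a sphere (x−x_i)² + (y−y_i)² + z² = d_i² (stations at z=0).
Subtracting the N_02 sphere from N_03 and N_04: z² cancels, leaving linear equations in x and y:
-65.2 x + 114.6 y = -20.69
-230.2 x + 63.2 y = -7547.40
Solving: x ≈ 38.797, y ≈ 21.892 km (keep extra digits for the depth step; rounded: 38.8, 21.9).
Then from the N_02 sphere: z² = 53.58² − (x − 37.3)² − (y + 3.6)² with x = 38.797, y = 21.892, so z ≈ 47.103 ≈ 47.1 km.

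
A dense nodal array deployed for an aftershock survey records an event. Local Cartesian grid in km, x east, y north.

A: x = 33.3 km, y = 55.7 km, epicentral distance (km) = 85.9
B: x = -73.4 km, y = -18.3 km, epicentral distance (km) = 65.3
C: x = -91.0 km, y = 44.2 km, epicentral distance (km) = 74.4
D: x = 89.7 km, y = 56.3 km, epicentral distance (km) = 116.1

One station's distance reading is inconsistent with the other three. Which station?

A

Solve using three stations at a time. Using B, C, D (subtract circle equations pairwise → linear system) gives (x, y) ≈ (-20.6, 20.1).
Distances from that point to each station vs reported:
  A: calculated 64.6 vs reported 85.9 → residual 21.3 km
  B: calculated 65.3 vs reported 65.3 → residual 0.0 km
  C: calculated 74.4 vs reported 74.4 → residual 0.0 km
  D: calculated 116.1 vs reported 116.1 → residual 0.0 km
B, C, D are mutually consistent (residuals ≈ 0); A is off by 21.3 km.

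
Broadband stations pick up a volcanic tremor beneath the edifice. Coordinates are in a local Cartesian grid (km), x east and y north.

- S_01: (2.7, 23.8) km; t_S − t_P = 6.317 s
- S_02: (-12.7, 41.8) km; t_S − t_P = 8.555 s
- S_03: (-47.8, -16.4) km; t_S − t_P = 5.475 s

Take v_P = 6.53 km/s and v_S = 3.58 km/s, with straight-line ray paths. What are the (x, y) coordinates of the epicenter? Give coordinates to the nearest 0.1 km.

-5.4 km east, -25.6 km north

Distance from S−P lag: d = Δt · v_P v_S / (v_P − v_S) = Δt · (6.53·3.58)/(6.53−3.58) ≈ 7.9245·Δt.
So d_S_01 = 50.06, d_S_02 = 67.79, d_S_03 = 43.39 km.
Circle about each station: (x − 2.7)² + (y − 23.8)² = 50.06²; (x + 12.7)² + (y − 41.8)² = 67.79²; (x + 47.8)² + (y + 16.4)² = 43.39².
Subtracting pairs of circle equations eliminates x²+y² and gives linear equations (the radical axes):
-30.8 x + 36.0 y = -754.68
-101.0 x − 80.4 y = 2603.38
Solving the 2×2 system: x ≈ -5.4, y ≈ -25.6 km.
Check against S_01 (with the unrounded x, y): √((x − 2.7)²+(y − 23.8)²) = 50.05 ≈ 50.06 km. ✓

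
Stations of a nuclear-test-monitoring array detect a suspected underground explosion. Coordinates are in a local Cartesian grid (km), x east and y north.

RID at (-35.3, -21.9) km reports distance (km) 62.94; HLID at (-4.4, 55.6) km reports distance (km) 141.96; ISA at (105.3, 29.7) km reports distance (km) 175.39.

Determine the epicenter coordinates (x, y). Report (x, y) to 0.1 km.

Circle about each station: (x + 35.3)² + (y + 21.9)² = 62.94²; (x + 4.4)² + (y − 55.6)² = 141.96²; (x − 105.3)² + (y − 29.7)² = 175.39².
Subtracting pairs of circle equations eliminates x²+y² and gives linear equations (the radical axes):
61.8 x + 155.0 y = -14806.18
281.2 x + 103.2 y = -16555.73
Solving the 2×2 system: x ≈ -27.9, y ≈ -84.4 km.

(-27.9, -84.4)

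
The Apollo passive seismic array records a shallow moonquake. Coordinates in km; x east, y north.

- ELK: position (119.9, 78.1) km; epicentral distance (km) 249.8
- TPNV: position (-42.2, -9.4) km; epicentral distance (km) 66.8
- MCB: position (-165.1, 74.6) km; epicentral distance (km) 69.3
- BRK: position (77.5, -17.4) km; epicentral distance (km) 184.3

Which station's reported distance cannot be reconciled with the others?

MCB

Solve using three stations at a time. Using ELK, TPNV, BRK (subtract circle equations pairwise → linear system) gives (x, y) ≈ (-106.5, -27.4).
Distances from that point to each station vs reported:
  ELK: calculated 249.8 vs reported 249.8 → residual 0.0 km
  TPNV: calculated 66.8 vs reported 66.8 → residual 0.0 km
  MCB: calculated 117.6 vs reported 69.3 → residual 48.3 km
  BRK: calculated 184.3 vs reported 184.3 → residual 0.0 km
ELK, TPNV, BRK are mutually consistent (residuals ≈ 0); MCB is off by 48.3 km.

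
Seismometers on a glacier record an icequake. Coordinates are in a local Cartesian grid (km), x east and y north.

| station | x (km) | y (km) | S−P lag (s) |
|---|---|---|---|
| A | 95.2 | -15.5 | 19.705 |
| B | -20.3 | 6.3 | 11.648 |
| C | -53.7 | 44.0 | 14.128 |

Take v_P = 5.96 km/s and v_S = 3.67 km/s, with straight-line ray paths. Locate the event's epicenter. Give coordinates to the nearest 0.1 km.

Distance from S−P lag: d = Δt · v_P v_S / (v_P − v_S) = Δt · (5.96·3.67)/(5.96−3.67) ≈ 9.5516·Δt.
So d_A = 188.21, d_B = 111.26, d_C = 134.95 km.
Circle about each station: (x − 95.2)² + (y + 15.5)² = 188.21²; (x + 20.3)² + (y − 6.3)² = 111.26²; (x + 53.7)² + (y − 44.0)² = 134.95².
Subtracting the A equation from the B and C equations removes the quadratic terms:
-231.0 x + 43.6 y = 14192.71
-297.8 x + 119.0 y = 12727.90
Solving the 2×2 system: x ≈ -78.2, y ≈ -88.7 km.
Check against A (with the unrounded x, y): √((x − 95.2)²+(y + 15.5)²) = 188.20 ≈ 188.21 km. ✓

-78.2 km east, -88.7 km north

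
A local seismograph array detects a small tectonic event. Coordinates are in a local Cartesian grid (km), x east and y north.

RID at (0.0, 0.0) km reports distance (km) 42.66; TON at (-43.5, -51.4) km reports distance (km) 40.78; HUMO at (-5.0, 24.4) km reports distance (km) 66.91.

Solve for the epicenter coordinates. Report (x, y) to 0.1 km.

x ≈ -3.7 km, y ≈ -42.5 km

Circle about each station: x² + y² = 42.66²; (x + 43.5)² + (y + 51.4)² = 40.78²; (x + 5.0)² + (y − 24.4)² = 66.91².
Subtracting the RID equation from the TON and HUMO equations removes the quadratic terms:
-87.0 x − 102.8 y = 4691.08
-10.0 x + 48.8 y = -2036.71
Solving the 2×2 system: x ≈ -3.7, y ≈ -42.5 km.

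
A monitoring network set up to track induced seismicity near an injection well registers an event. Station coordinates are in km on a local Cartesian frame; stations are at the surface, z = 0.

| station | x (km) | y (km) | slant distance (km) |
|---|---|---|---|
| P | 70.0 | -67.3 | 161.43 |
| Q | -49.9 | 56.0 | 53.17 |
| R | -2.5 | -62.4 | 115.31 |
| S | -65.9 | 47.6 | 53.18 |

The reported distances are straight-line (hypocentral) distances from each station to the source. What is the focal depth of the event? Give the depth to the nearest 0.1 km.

Each station gives a sphere (x−x_i)² + (y−y_i)² + z² = d_i² (stations at z=0).
Subtracting the P sphere from Q and R: z² cancels, leaving linear equations in x and y:
-239.8 x + 246.6 y = 19429.32
-145.0 x + 9.8 y = 7233.97
Solving: x ≈ -47.699, y ≈ 32.405 km (keep extra digits for the depth step; rounded: -47.7, 32.4).
Then from the P sphere: z² = 161.43² − (x − 70.0)² − (y + 67.3)² with x = -47.699, y = 32.405, so z ≈ 47.597 ≈ 47.6 km.

depth ≈ 47.6 km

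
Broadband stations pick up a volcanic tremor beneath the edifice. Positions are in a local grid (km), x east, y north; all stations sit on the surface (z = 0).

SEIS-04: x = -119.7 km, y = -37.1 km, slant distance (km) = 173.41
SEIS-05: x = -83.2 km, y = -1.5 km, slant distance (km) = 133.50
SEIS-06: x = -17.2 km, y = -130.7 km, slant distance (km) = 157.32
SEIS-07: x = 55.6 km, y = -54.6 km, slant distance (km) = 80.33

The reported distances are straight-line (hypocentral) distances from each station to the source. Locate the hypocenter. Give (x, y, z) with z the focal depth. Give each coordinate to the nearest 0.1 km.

Each station gives a sphere (x−x_i)² + (y−y_i)² + z² = d_i² (stations at z=0).
Subtracting the SEIS-04 sphere from SEIS-05 and SEIS-06: z² cancels, leaving linear equations in x and y:
73.0 x + 71.2 y = 3468.77
205.0 x − 187.2 y = 6995.28
Solving: x ≈ 40.600, y ≈ 7.092 km (keep extra digits for the depth step; rounded: 40.6, 7.1).
Then from the SEIS-04 sphere: z² = 173.41² − (x + 119.7)² − (y + 37.1)² with x = 40.600, y = 7.092, so z ≈ 49.214 ≈ 49.2 km.
Check against SEIS-07 (with the unrounded solution): distance 80.33 ≈ 80.33 km. ✓

x ≈ 40.6 km, y ≈ 7.1 km, depth ≈ 49.2 km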